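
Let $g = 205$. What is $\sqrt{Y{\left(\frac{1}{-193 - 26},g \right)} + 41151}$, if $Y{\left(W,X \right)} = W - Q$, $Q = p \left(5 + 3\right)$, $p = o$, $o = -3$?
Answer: $\frac{2 \sqrt{493698489}}{219} \approx 202.92$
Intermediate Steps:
$p = -3$
$Q = -24$ ($Q = - 3 \left(5 + 3\right) = \left(-3\right) 8 = -24$)
$Y{\left(W,X \right)} = 24 + W$ ($Y{\left(W,X \right)} = W - -24 = W + 24 = 24 + W$)
$\sqrt{Y{\left(\frac{1}{-193 - 26},g \right)} + 41151} = \sqrt{\left(24 + \frac{1}{-193 - 26}\right) + 41151} = \sqrt{\left(24 + \frac{1}{-219}\right) + 41151} = \sqrt{\left(24 - \frac{1}{219}\right) + 41151} = \sqrt{\frac{5255}{219} + 41151} = \sqrt{\frac{9017324}{219}} = \frac{2 \sqrt{493698489}}{219}$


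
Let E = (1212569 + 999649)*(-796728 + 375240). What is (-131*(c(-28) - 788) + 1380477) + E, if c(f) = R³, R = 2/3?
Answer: -25175390131381/27 ≈ -9.3242e+11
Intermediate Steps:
R = ⅔ (R = 2*(⅓) = ⅔ ≈ 0.66667)
E = -932423340384 (E = 2212218*(-421488) = -932423340384)
c(f) = 8/27 (c(f) = (⅔)³ = 8/27)
(-131*(c(-28) - 788) + 1380477) + E = (-131*(8/27 - 788) + 1380477) - 932423340384 = (-131*(-21268/27) + 1380477) - 932423340384 = (2786108/27 + 1380477) - 932423340384 = 40058987/27 - 932423340384 = -25175390131381/27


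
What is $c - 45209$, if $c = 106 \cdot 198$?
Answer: $-24221$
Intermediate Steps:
$c = 20988$
$c - 45209 = 20988 - 45209 = -24221$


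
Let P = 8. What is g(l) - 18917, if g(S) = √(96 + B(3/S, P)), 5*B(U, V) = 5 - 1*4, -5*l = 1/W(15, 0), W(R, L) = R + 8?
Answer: -18917 + √2405/5 ≈ -18907.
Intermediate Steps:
W(R, L) = 8 + R
l = -1/115 (l = -1/(5*(8 + 15)) = -⅕/23 = -⅕*1/23 = -1/115 ≈ -0.0086956)
B(U, V) = ⅕ (B(U, V) = (5 - 1*4)/5 = (5 - 4)/5 = (⅕)*1 = ⅕)
g(S) = √2405/5 (g(S) = √(96 + ⅕) = √(481/5) = √2405/5)
g(l) - 18917 = √2405/5 - 18917 = -18917 + √2405/5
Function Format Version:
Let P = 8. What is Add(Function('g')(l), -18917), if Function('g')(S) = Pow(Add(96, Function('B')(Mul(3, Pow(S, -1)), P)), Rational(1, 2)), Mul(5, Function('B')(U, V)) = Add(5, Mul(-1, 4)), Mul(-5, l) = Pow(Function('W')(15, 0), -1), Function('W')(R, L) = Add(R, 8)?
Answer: Add(-18917, Mul(Rational(1, 5), Pow(2405, Rational(1, 2)))) ≈ -18907.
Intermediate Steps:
Function('W')(R, L) = Add(8, R)
l = Rational(-1, 115) (l = Mul(Rational(-1, 5), Pow(Add(8, 15), -1)) = Mul(Rational(-1, 5), Pow(23, -1)) = Mul(Rational(-1, 5), Rational(1, 23)) = Rational(-1, 115) ≈ -0.0086956)
Function('B')(U, V) = Rational(1, 5) (Function('B')(U, V) = Mul(Rational(1, 5), Add(5, Mul(-1, 4))) = Mul(Rational(1, 5), Add(5, -4)) = Mul(Rational(1, 5), 1) = Rational(1, 5))
Function('g')(S) = Mul(Rational(1, 5), Pow(2405, Rational(1, 2))) (Function('g')(S) = Pow(Add(96, Rational(1, 5)), Rational(1, 2)) = Pow(Rational(481, 5), Rational(1, 2)) = Mul(Rational(1, 5), Pow(2405, Rational(1, 2))))
Add(Function('g')(l), -18917) = Add(Mul(Rational(1, 5), Pow(2405, Rational(1, 2))), -18917) = Add(-18917, Mul(Rational(1, 5), Pow(2405, Rational(1, 2))))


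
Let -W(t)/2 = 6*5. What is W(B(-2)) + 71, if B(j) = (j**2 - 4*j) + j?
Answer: 11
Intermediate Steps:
B(j) = j**2 - 3*j
W(t) = -60 (W(t) = -12*5 = -2*30 = -60)
W(B(-2)) + 71 = -60 + 71 = 11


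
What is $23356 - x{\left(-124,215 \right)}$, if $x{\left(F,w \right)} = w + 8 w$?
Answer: $21421$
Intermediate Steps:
$x{\left(F,w \right)} = 9 w$
$23356 - x{\left(-124,215 \right)} = 23356 - 9 \cdot 215 = 23356 - 1935 = 21421$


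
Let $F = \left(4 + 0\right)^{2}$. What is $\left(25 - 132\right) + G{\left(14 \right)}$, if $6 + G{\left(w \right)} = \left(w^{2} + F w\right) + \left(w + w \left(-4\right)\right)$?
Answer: $265$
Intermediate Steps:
$F = 16$ ($F = 4^{2} = 16$)
$G{\left(w \right)} = -6 + w^{2} + 13 w$ ($G{\left(w \right)} = -6 + \left(\left(w^{2} + 16 w\right) + \left(w + w \left(-4\right)\right)\right) = -6 + \left(\left(w^{2} + 16 w\right) + \left(w - 4 w\right)\right) = -6 - \left(- w^{2} - 13 w\right) = -6 + \left(w^{2} + 13 w\right) = -6 + w^{2} + 13 w$)
$\left(25 - 132\right) + G{\left(14 \right)} = \left(25 - 132\right) + \left(-6 + 14^{2} + 13 \cdot 14\right) = -107 + \left(-6 + 196 + 182\right) = -107 + 372 = 265$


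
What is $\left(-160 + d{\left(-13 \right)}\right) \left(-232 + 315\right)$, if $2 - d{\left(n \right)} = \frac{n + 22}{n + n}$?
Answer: $- \frac{340217}{26} \approx -13085.0$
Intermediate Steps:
$d{\left(n \right)} = 2 - \frac{22 + n}{2 n}$ ($d{\left(n \right)} = 2 - \frac{n + 22}{n + n} = 2 - \frac{22 + n}{2 n}$)
$\left(-160 + d{\left(-13 \right)}\right) \left(-232 + 315\right) = \left(-160 + \left(\frac{3}{2} - \frac{11}{-13}\right)\right) \left(-232 + 315\right) = \left(-160 + \left(\frac{3}{2} - - \frac{11}{13}\right)\right) 83 = \left(-160 + \left(\frac{3}{2} + \frac{11}{13}\right)\right) 83 = \left(-160 + \frac{61}{26}\right) 83 = \left(- \frac{4099}{26}\right) 83 = - \frac{340217}{26}$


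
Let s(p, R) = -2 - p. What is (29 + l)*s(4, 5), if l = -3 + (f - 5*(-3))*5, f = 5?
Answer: -756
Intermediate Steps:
l = 97 (l = -3 + (5 - 5*(-3))*5 = -3 + (5 + 15)*5 = -3 + 20*5 = -3 + 100 = 97)
(29 + l)*s(4, 5) = (29 + 97)*(-2 - 1*4) = 126*(-2 - 4) = 126*(-6) = -756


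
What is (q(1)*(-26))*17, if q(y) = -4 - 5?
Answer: 3978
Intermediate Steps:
q(y) = -9
(q(1)*(-26))*17 = -9*(-26)*17 = 234*17 = 3978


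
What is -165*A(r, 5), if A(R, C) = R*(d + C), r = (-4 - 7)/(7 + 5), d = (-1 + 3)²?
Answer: 5445/4 ≈ 1361.3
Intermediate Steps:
d = 4 (d = 2² = 4)
r = -11/12 ≈ -0.91667
A(R, C) = R*(4 + C)
-165*A(r, 5) = -(-605)*(4 + 5)/4 = -(-605)*9/4 = -165*(-33/4) = 5445/4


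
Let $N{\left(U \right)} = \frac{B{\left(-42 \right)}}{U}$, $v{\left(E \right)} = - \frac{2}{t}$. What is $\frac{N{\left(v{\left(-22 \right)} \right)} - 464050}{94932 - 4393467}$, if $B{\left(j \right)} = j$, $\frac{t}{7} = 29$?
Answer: $\frac{459787}{4298535} \approx 0.10696$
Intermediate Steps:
$t = 203$ ($t = 7 \cdot 29 = 203$)
$v{\left(E \right)} = - \frac{2}{203}$
$N{\left(U \right)} = - \frac{42}{U}$
$\frac{N{\left(v{\left(-22 \right)} \right)} - 464050}{94932 - 4393467} = \frac{- \frac{42}{- \frac{2}{203}} - 464050}{94932 - 4393467} = \frac{\left(-42\right) \left(- \frac{203}{2}\right) - 464050}{-4298535} = \left(4263 - 464050\right) \left(- \frac{1}{4298535}\right) = \left(-459787\right) \left(- \frac{1}{4298535}\right) = \frac{459787}{4298535}$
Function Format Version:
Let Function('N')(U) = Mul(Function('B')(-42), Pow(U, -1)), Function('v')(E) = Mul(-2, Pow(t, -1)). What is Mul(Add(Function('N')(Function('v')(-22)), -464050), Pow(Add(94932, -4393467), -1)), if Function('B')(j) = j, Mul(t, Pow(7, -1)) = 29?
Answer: Rational(459787, 4298535) ≈ 0.10696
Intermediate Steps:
t = 203 (t = Mul(7, 29) = 203)
Function('v')(E) = Rational(-2, 203) (Function('v')(E) = Mul(-2, Pow(203, -1)) = Mul(-2, Rational(1, 203)) = Rational(-2, 203))
Function('N')(U) = Mul(-42, Pow(U, -1))
Mul(Add(Function('N')(Function('v')(-22)), -464050), Pow(Add(94932, -4393467), -1)) = Mul(Add(Mul(-42, Pow(Rational(-2, 203), -1)), -464050), Pow(Add(94932, -4393467), -1)) = Mul(Add(Mul(-42, Rational(-203, 2)), -464050), Pow(-4298535, -1)) = Mul(Add(4263, -464050), Rational(-1, 4298535)) = Mul(-459787, Rational(-1, 4298535)) = Rational(459787, 4298535)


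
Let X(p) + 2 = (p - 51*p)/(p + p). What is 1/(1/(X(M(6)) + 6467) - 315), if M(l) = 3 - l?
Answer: -6440/2028599 ≈ -0.0031746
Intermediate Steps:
X(p) = -27 (X(p) = -2 + (p - 51*p)/(p + p) = -2 + (-50*p)/((2*p)) = -2 + (-50*p)*(1/(2*p)) = -2 - 25 = -27)
1/(1/(X(M(6)) + 6467) - 315) = 1/(1/(-27 + 6467) - 315) = 1/(1/6440 - 315) = 1/(-2028599/6440) = -6440/2028599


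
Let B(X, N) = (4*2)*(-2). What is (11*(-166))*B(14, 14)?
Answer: 29216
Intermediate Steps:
B(X, N) = -16 (B(X, N) = 8*(-2) = -16)
(11*(-166))*B(14, 14) = (11*(-166))*(-16) = -1826*(-16) = 29216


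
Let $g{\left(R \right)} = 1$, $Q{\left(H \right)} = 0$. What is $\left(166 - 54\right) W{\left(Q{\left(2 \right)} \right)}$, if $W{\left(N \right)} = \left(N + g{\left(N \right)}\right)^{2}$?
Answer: $112$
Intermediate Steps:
$W{\left(N \right)} = \left(1 + N\right)^{2}$ ($W{\left(N \right)} = \left(N + 1\right)^{2} = \left(1 + N\right)^{2}$)
$\left(166 - 54\right) W{\left(Q{\left(2 \right)} \right)} = \left(166 - 54\right) \left(1 + 0\right)^{2} = 112 \cdot 1^{2} = 112 \cdot 1 = 112$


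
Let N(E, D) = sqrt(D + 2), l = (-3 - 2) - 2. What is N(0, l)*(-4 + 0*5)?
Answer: -4*I*sqrt(5) ≈ -8.9443*I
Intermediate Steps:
l = -7 (l = -5 - 2 = -7)
N(E, D) = sqrt(2 + D)
N(0, l)*(-4 + 0*5) = sqrt(2 - 7)*(-4 + 0*5) = sqrt(-5)*(-4 + 0) = (I*sqrt(5))*(-4) = -4*I*sqrt(5)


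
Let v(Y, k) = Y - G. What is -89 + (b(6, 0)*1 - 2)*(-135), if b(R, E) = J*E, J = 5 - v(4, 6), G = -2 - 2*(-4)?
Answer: 181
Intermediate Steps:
G = 6 (G = -2 + 8 = 6)
v(Y, k) = -6 + Y (v(Y, k) = Y - 1*6 = Y - 6 = -6 + Y)
J = 7 (J = 5 - (-6 + 4) = 5 - 1*(-2) = 5 + 2 = 7)
b(R, E) = 7*E
-89 + (b(6, 0)*1 - 2)*(-135) = -89 + ((7*0)*1 - 2)*(-135) = -89 + (0*1 - 2)*(-135) = -89 + (0 - 2)*(-135) = -89 - 2*(-135) = -89 + 270 = 181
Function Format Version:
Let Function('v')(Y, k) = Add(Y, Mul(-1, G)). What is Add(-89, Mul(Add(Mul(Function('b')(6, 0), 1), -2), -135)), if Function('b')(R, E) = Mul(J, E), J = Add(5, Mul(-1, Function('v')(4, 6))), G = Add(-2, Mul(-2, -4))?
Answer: 181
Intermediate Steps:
G = 6 (G = Add(-2, 8) = 6)
Function('v')(Y, k) = Add(-6, Y) (Function('v')(Y, k) = Add(Y, Mul(-1, 6)) = Add(Y, -6) = Add(-6, Y))
J = 7 (J = Add(5, Mul(-1, Add(-6, 4))) = Add(5, Mul(-1, -2)) = Add(5, 2) = 7)
Function('b')(R, E) = Mul(7, E)
Add(-89, Mul(Add(Mul(Function('b')(6, 0), 1), -2), -135)) = Add(-89, Mul(Add(Mul(Mul(7, 0), 1), -2), -135)) = Add(-89, Mul(Add(Mul(0, 1), -2), -135)) = Add(-89, Mul(Add(0, -2), -135)) = Add(-89, Mul(-2, -135)) = Add(-89, 270) = 181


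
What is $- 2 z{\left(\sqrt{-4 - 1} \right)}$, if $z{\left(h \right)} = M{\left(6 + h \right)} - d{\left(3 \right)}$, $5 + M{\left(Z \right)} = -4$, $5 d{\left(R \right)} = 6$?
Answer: $\frac{102}{5} \approx 20.4$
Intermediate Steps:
$d{\left(R \right)} = \frac{6}{5}$ ($d{\left(R \right)} = \frac{1}{5} \cdot 6 = \frac{6}{5}$)
$M{\left(Z \right)} = -9$ ($M{\left(Z \right)} = -5 - 4 = -9$)
$z{\left(h \right)} = - \frac{51}{5}$ ($z{\left(h \right)} = -9 - \frac{6}{5} = - \frac{51}{5}$)
$- 2 z{\left(\sqrt{-4 - 1} \right)} = \left(-2\right) \left(- \frac{51}{5}\right) = \frac{102}{5}$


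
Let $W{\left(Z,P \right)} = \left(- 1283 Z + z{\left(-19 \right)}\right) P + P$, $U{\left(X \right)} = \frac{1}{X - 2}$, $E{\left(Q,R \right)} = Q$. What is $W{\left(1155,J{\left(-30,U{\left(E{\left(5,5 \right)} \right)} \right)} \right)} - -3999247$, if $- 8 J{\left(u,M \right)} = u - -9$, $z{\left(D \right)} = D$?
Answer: $\frac{874433}{8} \approx 1.093 \cdot 10^{5}$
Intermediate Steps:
$U{\left(X \right)} = \frac{1}{-2 + X}$
$J{\left(u,M \right)} = - \frac{9}{8} - \frac{u}{8}$ ($J{\left(u,M \right)} = - \frac{u - -9}{8} = - \frac{u + 9}{8} = - \frac{9 + u}{8} = - \frac{9}{8} - \frac{u}{8}$)
$W{\left(Z,P \right)} = P + P \left(-19 - 1283 Z\right)$ ($W{\left(Z,P \right)} = \left(- 1283 Z - 19\right) P + P = \left(-19 - 1283 Z\right) P + P = P \left(-19 - 1283 Z\right) + P = P + P \left(-19 - 1283 Z\right)$)
$W{\left(1155,J{\left(-30,U{\left(E{\left(5,5 \right)} \right)} \right)} \right)} - -3999247 = - \left(- \frac{9}{8} - - \frac{15}{4}\right) \left(18 + 1283 \cdot 1155\right) - -3999247 = - \left(- \frac{9}{8} + \frac{15}{4}\right) \left(18 + 1481865\right) + 3999247 = \left(-1\right) \frac{21}{8} \cdot 1481883 + 3999247 = - \frac{31119543}{8} + 3999247 = \frac{874433}{8}$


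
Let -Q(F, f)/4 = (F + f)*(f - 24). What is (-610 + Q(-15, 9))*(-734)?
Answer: 711980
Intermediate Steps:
Q(F, f) = -4*(-24 + f)*(F + f) (Q(F, f) = -4*(F + f)*(f - 24) = -4*(F + f)*(-24 + f) = -4*(-24 + f)*(F + f))
(-610 + Q(-15, 9))*(-734) = (-610 + (-4*9² + 96*(-15) + 96*9 - 4*(-15)*9))*(-734) = (-610 + (-4*81 - 1440 + 864 + 540))*(-734) = (-610 + (-324 - 1440 + 864 + 540))*(-734) = (-610 - 360)*(-734) = -970*(-734) = 711980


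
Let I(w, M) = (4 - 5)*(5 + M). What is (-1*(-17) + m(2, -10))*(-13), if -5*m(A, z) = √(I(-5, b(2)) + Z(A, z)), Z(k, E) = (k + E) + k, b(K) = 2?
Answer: -221 + 13*I*√13/5 ≈ -221.0 + 9.3744*I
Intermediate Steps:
Z(k, E) = E + 2*k (Z(k, E) = (E + k) + k = E + 2*k)
I(w, M) = -5 - M (I(w, M) = -(5 + M) = -5 - M)
m(A, z) = -√(-7 + z + 2*A)/5 (m(A, z) = -√((-5 - 1*2) + (z + 2*A))/5 = -√((-5 - 2) + (z + 2*A))/5 = -√(-7 + (z + 2*A))/5 = -√(-7 + z + 2*A)/5)
(-1*(-17) + m(2, -10))*(-13) = (-1*(-17) - √(-7 - 10 + 2*2)/5)*(-13) = (17 - √(-7 - 10 + 4)/5)*(-13) = (17 - I*√13/5)*(-13) = -221 + 13*I*√13/5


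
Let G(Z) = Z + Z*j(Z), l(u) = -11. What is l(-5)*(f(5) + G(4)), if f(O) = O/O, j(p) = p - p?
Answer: -55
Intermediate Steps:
j(p) = 0
f(O) = 1
G(Z) = Z (G(Z) = Z + Z*0 = Z + 0 = Z)
l(-5)*(f(5) + G(4)) = -11*(1 + 4) = -11*5 = -55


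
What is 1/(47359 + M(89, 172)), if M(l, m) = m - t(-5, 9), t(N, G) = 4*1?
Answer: 1/47527 ≈ 2.1041e-5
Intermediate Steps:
t(N, G) = 4
M(l, m) = -4 + m (M(l, m) = m - 1*4 = m - 4 = -4 + m)
1/(47359 + M(89, 172)) = 1/(47359 + (-4 + 172)) = 1/(47359 + 168) = 1/47527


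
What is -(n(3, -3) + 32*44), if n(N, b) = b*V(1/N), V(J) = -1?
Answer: -1411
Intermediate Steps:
n(N, b) = -b (n(N, b) = b*(-1) = -b)
-(n(3, -3) + 32*44) = -(-1*(-3) + 32*44) = -(3 + 1408) = -1*1411 = -1411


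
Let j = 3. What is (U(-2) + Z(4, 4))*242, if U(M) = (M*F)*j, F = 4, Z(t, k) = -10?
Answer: -8228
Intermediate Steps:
U(M) = 12*M (U(M) = (M*4)*3 = (4*M)*3 = 12*M)
(U(-2) + Z(4, 4))*242 = (12*(-2) - 10)*242 = (-24 - 10)*242 = -34*242 = -8228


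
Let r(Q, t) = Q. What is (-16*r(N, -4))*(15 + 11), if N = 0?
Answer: 0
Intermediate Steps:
(-16*r(N, -4))*(15 + 11) = (-16*0)*(15 + 11) = 0*26 = 0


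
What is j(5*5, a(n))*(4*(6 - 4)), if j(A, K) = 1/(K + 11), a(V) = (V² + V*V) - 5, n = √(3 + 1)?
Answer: 4/7 ≈ 0.57143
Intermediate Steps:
n = 2 (n = √4 = 2)
a(V) = -5 + 2*V² (a(V) = (V² + V²) - 5 = 2*V² - 5 = -5 + 2*V²)
j(A, K) = 1/(11 + K)
j(5*5, a(n))*(4*(6 - 4)) = (4*(6 - 4))/(11 + (-5 + 2*2²)) = (4*2)/(11 + (-5 + 2*4)) = 8/(11 + (-5 + 8)) = 8/(11 + 3) = 8/14 = (1/14)*8 = 4/7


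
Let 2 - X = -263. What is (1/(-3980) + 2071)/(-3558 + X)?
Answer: -8242579/13106140 ≈ -0.62891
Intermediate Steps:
X = 265 (X = 2 - 1*(-263) = 2 + 263 = 265)
(1/(-3980) + 2071)/(-3558 + X) = (1/(-3980) + 2071)/(-3558 + 265) = (-1/3980 + 2071)/(-3293) = (8242579/3980)*(-1/3293) = -8242579/13106140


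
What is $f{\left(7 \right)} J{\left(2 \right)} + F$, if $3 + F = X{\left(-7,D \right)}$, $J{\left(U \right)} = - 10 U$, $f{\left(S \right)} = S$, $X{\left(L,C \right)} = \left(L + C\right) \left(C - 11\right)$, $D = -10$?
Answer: $214$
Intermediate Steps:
$X{\left(L,C \right)} = \left(-11 + C\right) \left(C + L\right)$ ($X{\left(L,C \right)} = \left(C + L\right) \left(-11 + C\right) = \left(-11 + C\right) \left(C + L\right)$)
$F = 354$ ($F = -3 - \left(-257 - 100\right) = -3 + \left(100 + 110 + 77 + 70\right) = -3 + 357 = 354$)
$f{\left(7 \right)} J{\left(2 \right)} + F = 7 \left(\left(-10\right) 2\right) + 354 = 7 \left(-20\right) + 354 = -140 + 354 = 214$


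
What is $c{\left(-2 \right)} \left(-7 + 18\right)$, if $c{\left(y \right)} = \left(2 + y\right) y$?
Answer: $0$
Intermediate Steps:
$c{\left(y \right)} = y \left(2 + y\right)$
$c{\left(-2 \right)} \left(-7 + 18\right) = - 2 \left(2 - 2\right) \left(-7 + 18\right) = \left(-2\right) 0 \cdot 11 = 0 \cdot 11 = 0$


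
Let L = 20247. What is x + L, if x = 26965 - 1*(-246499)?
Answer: 293711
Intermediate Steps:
x = 273464 (x = 26965 + 246499 = 273464)
x + L = 273464 + 20247 = 293711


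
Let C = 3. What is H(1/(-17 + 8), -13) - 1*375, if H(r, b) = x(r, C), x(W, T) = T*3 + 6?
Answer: -360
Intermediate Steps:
x(W, T) = 6 + 3*T (x(W, T) = 3*T + 6 = 6 + 3*T)
H(r, b) = 15 (H(r, b) = 6 + 3*3 = 6 + 9 = 15)
H(1/(-17 + 8), -13) - 1*375 = 15 - 1*375 = 15 - 375 = -360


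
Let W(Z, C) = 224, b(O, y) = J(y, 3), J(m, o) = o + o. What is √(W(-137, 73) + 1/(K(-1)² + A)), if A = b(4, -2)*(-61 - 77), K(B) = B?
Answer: 9*√1891349/827 ≈ 14.967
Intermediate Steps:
J(m, o) = 2*o
b(O, y) = 6 (b(O, y) = 2*3 = 6)
A = -828 (A = 6*(-61 - 77) = 6*(-138) = -828)
√(W(-137, 73) + 1/(K(-1)² + A)) = √(224 + 1/((-1)² - 828)) = √(224 + 1/(1 - 828)) = √(224 + 1/(-827)) = √(224 - 1/827) = √(185247/827) = 9*√1891349/827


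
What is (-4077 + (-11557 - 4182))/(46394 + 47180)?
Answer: -9908/46787 ≈ -0.21177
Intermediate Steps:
(-4077 + (-11557 - 4182))/(46394 + 47180) = (-4077 - 15739)/93574 = -19816*1/93574 = -9908/46787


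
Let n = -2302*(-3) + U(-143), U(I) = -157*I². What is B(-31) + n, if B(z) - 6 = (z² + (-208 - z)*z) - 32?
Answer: -3197165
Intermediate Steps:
B(z) = -26 + z² + z*(-208 - z) (B(z) = 6 + ((z² + (-208 - z)*z) - 32) = 6 + ((z² + z*(-208 - z)) - 32) = 6 + (-32 + z² + z*(-208 - z)) = -26 + z² + z*(-208 - z))
n = -3203587 (n = -2302*(-3) - 157*(-143)² = 6906 - 157*20449 = 6906 - 3210493 = -3203587)
B(-31) + n = (-26 - 208*(-31)) - 3203587 = (-26 + 6448) - 3203587 = 6422 - 3203587 = -3197165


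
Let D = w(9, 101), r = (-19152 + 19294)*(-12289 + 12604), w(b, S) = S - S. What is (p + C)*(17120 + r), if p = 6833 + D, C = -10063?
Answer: -199775500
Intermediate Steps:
w(b, S) = 0
r = 44730 (r = 142*315 = 44730)
D = 0
p = 6833 (p = 6833 + 0 = 6833)
(p + C)*(17120 + r) = (6833 - 10063)*(17120 + 44730) = -3230*61850 = -199775500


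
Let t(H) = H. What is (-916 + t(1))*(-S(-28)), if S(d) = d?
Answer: -25620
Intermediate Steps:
(-916 + t(1))*(-S(-28)) = (-916 + 1)*(-1*(-28)) = -915*28 = -25620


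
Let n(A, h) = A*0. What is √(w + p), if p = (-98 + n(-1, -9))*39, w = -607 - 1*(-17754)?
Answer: 5*√533 ≈ 115.43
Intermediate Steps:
n(A, h) = 0
w = 17147 (w = -607 + 17754 = 17147)
p = -3822 (p = (-98 + 0)*39 = -98*39 = -3822)
√(w + p) = √(17147 - 3822) = √13325 = 5*√533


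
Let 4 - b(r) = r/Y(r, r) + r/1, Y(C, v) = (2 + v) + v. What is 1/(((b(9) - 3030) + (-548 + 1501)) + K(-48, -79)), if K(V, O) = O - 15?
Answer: -20/43529 ≈ -0.00045946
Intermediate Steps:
Y(C, v) = 2 + 2*v
K(V, O) = -15 + O
b(r) = 4 - r - r/(2 + 2*r) (b(r) = 4 - (r/(2 + 2*r) + r/1) = 4 - (r/(2 + 2*r) + r*1) = 4 - (r/(2 + 2*r) + r) = 4 - (r + r/(2 + 2*r)) = 4 + (-r - r/(2 + 2*r)) = 4 - r - r/(2 + 2*r))
1/(((b(9) - 3030) + (-548 + 1501)) + K(-48, -79)) = 1/((((-1/2*9 + (1 + 9)*(4 - 1*9))/(1 + 9) - 3030) + (-548 + 1501)) + (-15 - 79)) = 1/((((-9/2 + 10*(4 - 9))/10 - 3030) + 953) - 94) = 1/((((-9/2 + 10*(-5))/10 - 3030) + 953) - 94) = 1/((((-9/2 - 50)/10 - 3030) + 953) - 94) = 1/((((1/10)*(-109/2) - 3030) + 953) - 94) = 1/(((-109/20 - 3030) + 953) - 94) = 1/((-60709/20 + 953) - 94) = 1/(-41649/20 - 94) = 1/(-43529/20) = -20/43529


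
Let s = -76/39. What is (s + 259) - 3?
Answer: 9908/39 ≈ 254.05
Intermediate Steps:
s = -76/39 (s = -76*1/39 = -76/39 ≈ -1.9487)
(s + 259) - 3 = (-76/39 + 259) - 3 = 10025/39 - 3 = 9908/39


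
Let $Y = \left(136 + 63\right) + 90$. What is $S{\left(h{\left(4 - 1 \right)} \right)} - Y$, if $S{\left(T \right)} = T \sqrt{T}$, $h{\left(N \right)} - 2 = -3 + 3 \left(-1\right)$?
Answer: $-289 - 8 i \approx -289.0 - 8.0 i$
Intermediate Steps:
$h{\left(N \right)} = -4$ ($h{\left(N \right)} = 2 + \left(-3 + 3 \left(-1\right)\right) = 2 - 6 = -4$)
$S{\left(T \right)} = T^{\frac{3}{2}}$
$Y = 289$ ($Y = 199 + 90 = 289$)
$S{\left(h{\left(4 - 1 \right)} \right)} - Y = \left(-4\right)^{\frac{3}{2}} - 289 = - 8 i - 289 = -289 - 8 i$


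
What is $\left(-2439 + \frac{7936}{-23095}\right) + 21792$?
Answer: $\frac{14417729}{745} \approx 19353.0$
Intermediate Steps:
$\left(-2439 + \frac{7936}{-23095}\right) + 21792 = \left(-2439 + 7936 \left(- \frac{1}{23095}\right)\right) + 21792 = \left(-2439 - \frac{256}{745}\right) + 21792 = - \frac{1817311}{745} + 21792 = \frac{14417729}{745}$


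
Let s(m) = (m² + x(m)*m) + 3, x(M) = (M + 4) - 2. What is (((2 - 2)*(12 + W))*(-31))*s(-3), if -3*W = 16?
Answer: 0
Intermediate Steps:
W = -16/3 (W = -⅓*16 = -16/3 ≈ -5.3333)
x(M) = 2 + M (x(M) = (4 + M) - 2 = 2 + M)
s(m) = 3 + m² + m*(2 + m) (s(m) = (m² + (2 + m)*m) + 3 = (m² + m*(2 + m)) + 3 = 3 + m² + m*(2 + m))
(((2 - 2)*(12 + W))*(-31))*s(-3) = (((2 - 2)*(12 - 16/3))*(-31))*(3 + (-3)² - 3*(2 - 3)) = ((0*(20/3))*(-31))*(3 + 9 - 3*(-1)) = (0*(-31))*(3 + 9 + 3) = 0*15 = 0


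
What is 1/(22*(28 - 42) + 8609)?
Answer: 1/8301 ≈ 0.00012047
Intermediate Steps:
1/(22*(28 - 42) + 8609) = 1/(22*(-14) + 8609) = 1/(-308 + 8609) = 1/8301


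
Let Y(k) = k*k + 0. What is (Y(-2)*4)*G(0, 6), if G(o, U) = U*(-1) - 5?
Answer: -176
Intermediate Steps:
Y(k) = k² (Y(k) = k² + 0 = k²)
G(o, U) = -5 - U (G(o, U) = -U - 5 = -5 - U)
(Y(-2)*4)*G(0, 6) = ((-2)²*4)*(-5 - 1*6) = (4*4)*(-5 - 6) = 16*(-11) = -176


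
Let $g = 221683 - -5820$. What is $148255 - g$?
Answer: $-79248$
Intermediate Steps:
$g = 227503$ ($g = 221683 + 5820 = 227503$)
$148255 - g = 148255 - 227503 = -79248$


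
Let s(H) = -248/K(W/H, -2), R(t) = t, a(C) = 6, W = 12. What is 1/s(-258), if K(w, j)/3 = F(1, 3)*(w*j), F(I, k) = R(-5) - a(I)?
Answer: 33/2666 ≈ 0.012378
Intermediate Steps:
F(I, k) = -11 (F(I, k) = -5 - 1*6 = -5 - 6 = -11)
K(w, j) = -33*j*w (K(w, j) = 3*(-11*w*j) = 3*(-11*j*w) = -33*j*w)
s(H) = -31*H/99 (s(H) = -248*H/792 = -31*H/99)
1/s(-258) = 1/(-31/99*(-258)) = 1/(2666/33) = 33/2666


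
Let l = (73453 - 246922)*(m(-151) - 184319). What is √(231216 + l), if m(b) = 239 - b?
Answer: √31906210917 ≈ 1.7862e+5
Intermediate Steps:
l = 31905979701 (l = (73453 - 246922)*((239 - 1*(-151)) - 184319) = -173469*((239 + 151) - 184319) = -173469*(390 - 184319) = -173469*(-183929) = 31905979701)
√(231216 + l) = √(231216 + 31905979701) = √31906210917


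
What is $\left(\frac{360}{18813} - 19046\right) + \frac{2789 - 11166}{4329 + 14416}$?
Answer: $- \frac{2238905582937}{117549895} \approx -19046.0$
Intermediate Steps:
$\left(\frac{360}{18813} - 19046\right) + \frac{2789 - 11166}{4329 + 14416} = \left(360 \cdot \frac{1}{18813} - 19046\right) - \frac{8377}{18745} = \left(\frac{120}{6271} - 19046\right) - \frac{8377}{18745} = - \frac{119437346}{6271} - \frac{8377}{18745} = - \frac{2238905582937}{117549895}$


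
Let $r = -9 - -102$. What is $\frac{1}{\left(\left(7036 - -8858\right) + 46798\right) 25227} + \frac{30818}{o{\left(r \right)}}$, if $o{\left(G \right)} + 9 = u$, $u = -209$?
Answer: $- \frac{24369812473247}{172386888156} \approx -141.37$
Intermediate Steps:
$r = 93$ ($r = -9 + 102 = 93$)
$o{\left(G \right)} = -218$ ($o{\left(G \right)} = -9 - 209 = -218$)
$\frac{1}{\left(\left(7036 - -8858\right) + 46798\right) 25227} + \frac{30818}{o{\left(r \right)}} = \frac{1}{\left(\left(7036 - -8858\right) + 46798\right) 25227} + \frac{30818}{-218} = \frac{1}{\left(7036 + 8858\right) + 46798} \cdot \frac{1}{25227} + 30818 \left(- \frac{1}{218}\right) = \frac{1}{15894 + 46798} \cdot \frac{1}{25227} - \frac{15409}{109} = \frac{1}{62692} \cdot \frac{1}{25227} - \frac{15409}{109} = \frac{1}{1581531084} - \frac{15409}{109} = - \frac{24369812473247}{172386888156}$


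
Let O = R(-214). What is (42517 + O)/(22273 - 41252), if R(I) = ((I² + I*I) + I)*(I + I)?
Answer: 39067267/18979 ≈ 2058.4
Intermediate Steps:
R(I) = 2*I*(I + 2*I²) (R(I) = ((I² + I²) + I)*(2*I) = (2*I² + I)*(2*I) = (I + 2*I²)*(2*I) = 2*I*(I + 2*I²))
O = -39109784 (O = (-214)²*(2 + 4*(-214)) = 45796*(2 - 856) = 45796*(-854) = -39109784)
(42517 + O)/(22273 - 41252) = (42517 - 39109784)/(22273 - 41252) = -39067267/(-18979) = -39067267*(-1/18979) = 39067267/18979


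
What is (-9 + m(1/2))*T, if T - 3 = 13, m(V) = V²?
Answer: -140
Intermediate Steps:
T = 16 (T = 3 + 13 = 16)
(-9 + m(1/2))*T = (-9 + (1/2)²)*16 = (-9 + (½)²)*16 = (-9 + ¼)*16 = -35/4*16 = -140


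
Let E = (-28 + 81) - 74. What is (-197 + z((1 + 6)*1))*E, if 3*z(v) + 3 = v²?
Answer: 3815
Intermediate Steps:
E = -21 (E = 53 - 74 = -21)
z(v) = -1 + v²/3
(-197 + z((1 + 6)*1))*E = (-197 + (-1 + ((1 + 6)*1)²/3))*(-21) = (-197 + (-1 + (7*1)²/3))*(-21) = (-197 + (-1 + (⅓)*7²))*(-21) = (-197 + (-1 + (⅓)*49))*(-21) = (-197 + (-1 + 49/3))*(-21) = (-197 + 46/3)*(-21) = -545/3*(-21) = 3815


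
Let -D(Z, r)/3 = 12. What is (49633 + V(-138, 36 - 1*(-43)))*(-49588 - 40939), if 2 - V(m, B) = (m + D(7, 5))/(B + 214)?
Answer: -1316554891683/293 ≈ -4.4934e+9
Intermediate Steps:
D(Z, r) = -36 (D(Z, r) = -3*12 = -36)
V(m, B) = 2 - (-36 + m)/(214 + B) (V(m, B) = 2 - (m - 36)/(B + 214) = 2 - (-36 + m)/(214 + B))
(49633 + V(-138, 36 - 1*(-43)))*(-49588 - 40939) = (49633 + (464 - 1*(-138) + 2*(36 - 1*(-43)))/(214 + (36 - 1*(-43))))*(-49588 - 40939) = (49633 + (464 + 138 + 2*(36 + 43))/(214 + (36 + 43)))*(-90527) = (49633 + (464 + 138 + 2*79)/(214 + 79))*(-90527) = (49633 + (464 + 138 + 158)/293)*(-90527) = (49633 + (1/293)*760)*(-90527) = (49633 + 760/293)*(-90527) = (14543229/293)*(-90527) = -1316554891683/293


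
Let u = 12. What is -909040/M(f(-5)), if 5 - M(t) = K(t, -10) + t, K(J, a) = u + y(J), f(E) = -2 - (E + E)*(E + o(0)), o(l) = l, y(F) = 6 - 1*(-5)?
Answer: -454520/17 ≈ -26736.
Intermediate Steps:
y(F) = 11 (y(F) = 6 + 5 = 11)
f(E) = -2 - 2*E² (f(E) = -2 - (E + E)*(E + 0) = -2 - 2*E*E = -2 - 2*E²)
K(J, a) = 23 (K(J, a) = 12 + 11 = 23)
M(t) = -18 - t (M(t) = 5 - (23 + t) = 5 + (-23 - t) = -18 - t)
-909040/M(f(-5)) = -909040/(-18 - (-2 - 2*(-5)²)) = -909040/(-18 - (-2 - 2*25)) = -909040/(-18 - (-2 - 50)) = -909040/(-18 - 1*(-52)) = -909040/(-18 + 52) = -909040/34 = -909040*1/34 = -454520/17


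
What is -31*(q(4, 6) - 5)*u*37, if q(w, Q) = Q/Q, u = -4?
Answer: -18352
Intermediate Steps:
q(w, Q) = 1
-31*(q(4, 6) - 5)*u*37 = -31*(1 - 5)*(-4)*37 = -(-124)*(-4)*37 = -31*16*37 = -496*37 = -18352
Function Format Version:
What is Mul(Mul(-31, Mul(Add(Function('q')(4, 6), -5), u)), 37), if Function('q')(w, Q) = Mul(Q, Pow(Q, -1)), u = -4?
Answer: -18352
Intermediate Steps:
Function('q')(w, Q) = 1
Mul(Mul(-31, Mul(Add(Function('q')(4, 6), -5), u)), 37) = Mul(Mul(-31, Mul(Add(1, -5), -4)), 37) = Mul(Mul(-31, Mul(-4, -4)), 37) = Mul(Mul(-31, 16), 37) = Mul(-496, 37) = -18352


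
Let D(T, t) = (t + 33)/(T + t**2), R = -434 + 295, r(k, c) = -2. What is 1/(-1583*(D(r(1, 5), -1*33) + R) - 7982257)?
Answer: -1/7762220 ≈ -1.2883e-7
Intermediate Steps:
R = -139
D(T, t) = (33 + t)/(T + t**2)
1/(-1583*(D(r(1, 5), -1*33) + R) - 7982257) = 1/(-1583*((33 - 1*33)/(-2 + (-1*33)**2) - 139) - 7982257) = 1/(-1583*((33 - 33)/(-2 + (-33)**2) - 139) - 7982257) = 1/(-1583*(0/(-2 + 1089) - 139) - 7982257) = 1/(-1583*(0/1087 - 139) - 7982257) = 1/(-1583*((1/1087)*0 - 139) - 7982257) = 1/(-1583*(0 - 139) - 7982257) = 1/(-1583*(-139) - 7982257) = 1/(220037 - 7982257) = 1/(-7762220) = -1/7762220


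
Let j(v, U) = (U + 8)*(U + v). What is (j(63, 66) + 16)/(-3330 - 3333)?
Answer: -9562/6663 ≈ -1.4351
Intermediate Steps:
j(v, U) = (8 + U)*(U + v)
(j(63, 66) + 16)/(-3330 - 3333) = ((66**2 + 8*66 + 8*63 + 66*63) + 16)/(-3330 - 3333) = ((4356 + 528 + 504 + 4158) + 16)/(-6663) = (9546 + 16)*(-1/6663) = 9562*(-1/6663) = -9562/6663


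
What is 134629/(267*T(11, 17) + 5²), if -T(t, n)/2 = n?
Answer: -12239/823 ≈ -14.871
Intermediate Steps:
T(t, n) = -2*n
134629/(267*T(11, 17) + 5²) = 134629/(267*(-2*17) + 5²) = 134629/(267*(-34) + 25) = 134629/(-9078 + 25) = 134629/(-9053) = 134629*(-1/9053) = -12239/823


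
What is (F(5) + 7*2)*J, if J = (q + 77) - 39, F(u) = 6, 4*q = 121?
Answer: 1365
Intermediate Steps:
q = 121/4 (q = (1/4)*121 = 121/4 ≈ 30.250)
J = 273/4 (J = (121/4 + 77) - 39 = 429/4 - 39 = 273/4 ≈ 68.250)
(F(5) + 7*2)*J = (6 + 7*2)*(273/4) = (6 + 14)*(273/4) = 20*(273/4) = 1365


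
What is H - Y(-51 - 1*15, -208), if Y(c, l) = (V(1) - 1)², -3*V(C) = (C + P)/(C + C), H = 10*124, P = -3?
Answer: 11156/9 ≈ 1239.6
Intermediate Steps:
H = 1240
V(C) = -(-3 + C)/(6*C) (V(C) = -(C - 3)/(3*(C + C)) = -(-3 + C)/(3*(2*C)) = -(-3 + C)*1/(2*C)/3 = -(-3 + C)/(6*C))
Y(c, l) = 4/9 (Y(c, l) = ((⅙)*(3 - 1*1)/1 - 1)² = ((⅙)*1*(3 - 1) - 1)² = ((⅙)*1*2 - 1)² = (⅓ - 1)² = (-⅔)² = 4/9)
H - Y(-51 - 1*15, -208) = 1240 - 1*4/9 = 1240 - 4/9 = 11156/9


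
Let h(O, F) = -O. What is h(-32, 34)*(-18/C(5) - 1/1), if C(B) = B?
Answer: -736/5 ≈ -147.20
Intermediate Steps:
h(-32, 34)*(-18/C(5) - 1/1) = (-1*(-32))*(-18/5 - 1/1) = 32*(-18*⅕ - 1*1) = 32*(-18/5 - 1) = 32*(-23/5) = -736/5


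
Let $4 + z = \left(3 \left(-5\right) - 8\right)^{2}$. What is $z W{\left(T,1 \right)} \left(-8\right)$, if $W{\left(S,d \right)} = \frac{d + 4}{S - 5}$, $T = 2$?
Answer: $7000$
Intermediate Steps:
$W{\left(S,d \right)} = \frac{4 + d}{-5 + S}$
$z = 525$ ($z = -4 + \left(3 \left(-5\right) - 8\right)^{2} = -4 + \left(-15 - 8\right)^{2} = -4 + \left(-23\right)^{2} = -4 + 529 = 525$)
$z W{\left(T,1 \right)} \left(-8\right) = 525 \frac{4 + 1}{-5 + 2} \left(-8\right) = 525 \frac{1}{-3} \cdot 5 \left(-8\right) = 525 \left(\left(- \frac{1}{3}\right) 5\right) \left(-8\right) = 525 \left(- \frac{5}{3}\right) \left(-8\right) = \left(-875\right) \left(-8\right) = 7000$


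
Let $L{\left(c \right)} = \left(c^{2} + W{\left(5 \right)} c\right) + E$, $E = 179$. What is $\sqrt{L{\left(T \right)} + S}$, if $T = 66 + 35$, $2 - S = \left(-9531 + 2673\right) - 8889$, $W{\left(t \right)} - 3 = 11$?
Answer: $\sqrt{27543} \approx 165.96$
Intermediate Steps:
$W{\left(t \right)} = 14$ ($W{\left(t \right)} = 3 + 11 = 14$)
$S = 15749$ ($S = 2 - \left(\left(-9531 + 2673\right) - 8889\right) = 2 - \left(-6858 - 8889\right) = 2 - -15747 = 2 + 15747 = 15749$)
$T = 101$
$L{\left(c \right)} = 179 + c^{2} + 14 c$ ($L{\left(c \right)} = \left(c^{2} + 14 c\right) + 179 = 179 + c^{2} + 14 c$)
$\sqrt{L{\left(T \right)} + S} = \sqrt{\left(179 + 101^{2} + 14 \cdot 101\right) + 15749} = \sqrt{\left(179 + 10201 + 1414\right) + 15749} = \sqrt{11794 + 15749} = \sqrt{27543}$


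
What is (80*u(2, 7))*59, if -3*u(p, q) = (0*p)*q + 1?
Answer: -4720/3 ≈ -1573.3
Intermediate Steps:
u(p, q) = -⅓ (u(p, q) = -((0*p)*q + 1)/3 = -(0*q + 1)/3 = -(0 + 1)/3 = -⅓*1 = -⅓)
(80*u(2, 7))*59 = (80*(-⅓))*59 = -80/3*59 = -4720/3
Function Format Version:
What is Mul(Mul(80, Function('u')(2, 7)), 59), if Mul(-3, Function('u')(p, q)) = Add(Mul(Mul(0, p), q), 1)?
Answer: Rational(-4720, 3) ≈ -1573.3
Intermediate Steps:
Function('u')(p, q) = Rational(-1, 3) (Function('u')(p, q) = Mul(Rational(-1, 3), Add(Mul(Mul(0, p), q), 1)) = Mul(Rational(-1, 3), Add(Mul(0, q), 1)) = Mul(Rational(-1, 3), Add(0, 1)) = Mul(Rational(-1, 3), 1) = Rational(-1, 3))
Mul(Mul(80, Function('u')(2, 7)), 59) = Mul(Mul(80, Rational(-1, 3)), 59) = Mul(Rational(-80, 3), 59) = Rational(-4720, 3)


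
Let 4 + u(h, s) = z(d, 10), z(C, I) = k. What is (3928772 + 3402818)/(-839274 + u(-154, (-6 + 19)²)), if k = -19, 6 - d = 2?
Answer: -7331590/839297 ≈ -8.7354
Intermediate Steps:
d = 4 (d = 6 - 1*2 = 6 - 2 = 4)
z(C, I) = -19
u(h, s) = -23 (u(h, s) = -4 - 19 = -23)
(3928772 + 3402818)/(-839274 + u(-154, (-6 + 19)²)) = (3928772 + 3402818)/(-839274 - 23) = 7331590/(-839297) = 7331590*(-1/839297) = -7331590/839297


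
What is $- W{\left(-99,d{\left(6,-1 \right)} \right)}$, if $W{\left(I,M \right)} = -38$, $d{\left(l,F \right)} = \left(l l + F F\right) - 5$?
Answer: $38$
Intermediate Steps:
$d{\left(l,F \right)} = -5 + F^{2} + l^{2}$ ($d{\left(l,F \right)} = \left(l^{2} + F^{2}\right) - 5 = \left(F^{2} + l^{2}\right) - 5 = -5 + F^{2} + l^{2}$)
$- W{\left(-99,d{\left(6,-1 \right)} \right)} = \left(-1\right) \left(-38\right) = 38$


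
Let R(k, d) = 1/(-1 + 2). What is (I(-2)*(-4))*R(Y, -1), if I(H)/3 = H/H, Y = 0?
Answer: -12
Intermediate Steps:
I(H) = 3 (I(H) = 3*(H/H) = 3*1 = 3)
R(k, d) = 1 (R(k, d) = 1/1 = 1)
(I(-2)*(-4))*R(Y, -1) = (3*(-4))*1 = -12*1 = -12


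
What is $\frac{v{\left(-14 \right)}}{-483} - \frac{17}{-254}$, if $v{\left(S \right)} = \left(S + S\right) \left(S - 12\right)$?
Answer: $- \frac{25243}{17526} \approx -1.4403$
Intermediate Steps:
$v{\left(S \right)} = 2 S \left(-12 + S\right)$
$\frac{v{\left(-14 \right)}}{-483} - \frac{17}{-254} = \frac{2 \left(-14\right) \left(-12 - 14\right)}{-483} - \frac{17}{-254} = 2 \left(-14\right) \left(-26\right) \left(- \frac{1}{483}\right) - - \frac{17}{254} = 728 \left(- \frac{1}{483}\right) + \frac{17}{254} = - \frac{104}{69} + \frac{17}{254} = - \frac{25243}{17526}$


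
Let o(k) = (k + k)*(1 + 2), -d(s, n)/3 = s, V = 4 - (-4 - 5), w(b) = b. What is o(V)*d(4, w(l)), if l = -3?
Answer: -936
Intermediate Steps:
V = 13 (V = 4 - 1*(-9) = 4 + 9 = 13)
d(s, n) = -3*s
o(k) = 6*k (o(k) = (2*k)*3 = 6*k)
o(V)*d(4, w(l)) = (6*13)*(-3*4) = 78*(-12) = -936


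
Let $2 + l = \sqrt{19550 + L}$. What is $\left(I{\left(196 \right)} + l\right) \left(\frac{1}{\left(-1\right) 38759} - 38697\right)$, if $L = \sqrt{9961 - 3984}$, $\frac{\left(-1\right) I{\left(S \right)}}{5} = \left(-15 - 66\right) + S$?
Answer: $\frac{865417502848}{38759} - \frac{1499857024 \sqrt{19550 + \sqrt{5977}}}{38759} \approx 1.6907 \cdot 10^{7}$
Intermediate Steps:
$I{\left(S \right)} = 405 - 5 S$ ($I{\left(S \right)} = - 5 \left(\left(-15 - 66\right) + S\right) = - 5 \left(-81 + S\right) = 405 - 5 S$)
$L = \sqrt{5977} \approx 77.311$
$l = -2 + \sqrt{19550 + \sqrt{5977}} \approx 138.1$
$\left(I{\left(196 \right)} + l\right) \left(\frac{1}{\left(-1\right) 38759} - 38697\right) = \left(\left(405 - 980\right) - \left(2 - \sqrt{19550 + \sqrt{5977}}\right)\right) \left(\frac{1}{\left(-1\right) 38759} - 38697\right) = \left(\left(405 - 980\right) - \left(2 - \sqrt{19550 + \sqrt{5977}}\right)\right) \left(\frac{1}{-38759} - 38697\right) = \left(-575 - \left(2 - \sqrt{19550 + \sqrt{5977}}\right)\right) \left(- \frac{1}{38759} - 38697\right) = \left(-577 + \sqrt{19550 + \sqrt{5977}}\right) \left(- \frac{1499857024}{38759}\right) = \frac{865417502848}{38759} - \frac{1499857024 \sqrt{19550 + \sqrt{5977}}}{38759}$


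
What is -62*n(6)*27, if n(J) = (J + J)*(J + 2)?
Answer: -160704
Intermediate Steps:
n(J) = 2*J*(2 + J) (n(J) = (2*J)*(2 + J) = 2*J*(2 + J))
-62*n(6)*27 = -124*6*(2 + 6)*27 = -124*6*8*27 = -62*96*27 = -5952*27 = -160704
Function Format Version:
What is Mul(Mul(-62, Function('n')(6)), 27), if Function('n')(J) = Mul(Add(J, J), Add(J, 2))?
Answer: -160704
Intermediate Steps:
Function('n')(J) = Mul(2, J, Add(2, J)) (Function('n')(J) = Mul(Mul(2, J), Add(2, J)) = Mul(2, J, Add(2, J)))
Mul(Mul(-62, Function('n')(6)), 27) = Mul(Mul(-62, Mul(2, 6, Add(2, 6))), 27) = Mul(Mul(-62, Mul(2, 6, 8)), 27) = Mul(Mul(-62, 96), 27) = Mul(-5952, 27) = -160704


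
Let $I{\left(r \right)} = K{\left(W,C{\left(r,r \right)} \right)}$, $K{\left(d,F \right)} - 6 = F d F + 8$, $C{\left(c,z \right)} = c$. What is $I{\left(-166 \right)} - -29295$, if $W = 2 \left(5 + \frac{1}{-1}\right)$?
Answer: $249757$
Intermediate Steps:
$W = 8$ ($W = 2 \left(5 - 1\right) = 2 \cdot 4 = 8$)
$K{\left(d,F \right)} = 14 + d F^{2}$ ($K{\left(d,F \right)} = 6 + \left(F d F + 8\right) = 6 + \left(d F^{2} + 8\right) = 6 + \left(8 + d F^{2}\right) = 14 + d F^{2}$)
$I{\left(r \right)} = 14 + 8 r^{2}$
$I{\left(-166 \right)} - -29295 = \left(14 + 8 \left(-166\right)^{2}\right) - -29295 = \left(14 + 8 \cdot 27556\right) + 29295 = \left(14 + 220448\right) + 29295 = 220462 + 29295 = 249757$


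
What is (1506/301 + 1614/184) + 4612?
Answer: 128096963/27692 ≈ 4625.8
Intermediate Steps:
(1506/301 + 1614/184) + 4612 = (1506*(1/301) + 1614*(1/184)) + 4612 = (1506/301 + 807/92) + 4612 = 381459/27692 + 4612 = 128096963/27692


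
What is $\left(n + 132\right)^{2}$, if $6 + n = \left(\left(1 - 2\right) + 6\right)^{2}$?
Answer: $22801$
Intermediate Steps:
$n = 19$ ($n = -6 + \left(\left(1 - 2\right) + 6\right)^{2} = -6 + \left(-1 + 6\right)^{2} = -6 + 5^{2} = -6 + 25 = 19$)
$\left(n + 132\right)^{2} = \left(19 + 132\right)^{2} = 151^{2} = 22801$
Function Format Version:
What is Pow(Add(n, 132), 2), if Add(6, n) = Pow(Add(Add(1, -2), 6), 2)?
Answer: 22801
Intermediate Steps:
n = 19 (n = Add(-6, Pow(Add(Add(1, -2), 6), 2)) = Add(-6, Pow(Add(-1, 6), 2)) = Add(-6, Pow(5, 2)) = Add(-6, 25) = 19)
Pow(Add(n, 132), 2) = Pow(Add(19, 132), 2) = Pow(151, 2) = 22801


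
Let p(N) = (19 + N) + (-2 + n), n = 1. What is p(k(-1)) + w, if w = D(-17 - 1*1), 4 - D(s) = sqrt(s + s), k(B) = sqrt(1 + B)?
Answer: 22 - 6*I ≈ 22.0 - 6.0*I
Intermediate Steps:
D(s) = 4 - sqrt(2)*sqrt(s) (D(s) = 4 - sqrt(s + s) = 4 - sqrt(2*s) = 4 - sqrt(2)*sqrt(s))
p(N) = 18 + N (p(N) = (19 + N) + (-2 + 1) = (19 + N) - 1 = 18 + N)
w = 4 - 6*I (w = 4 - sqrt(2)*sqrt(-17 - 1*1) = 4 - sqrt(2)*sqrt(-17 - 1) = 4 - sqrt(2)*sqrt(-18) = 4 - sqrt(2)*3*I*sqrt(2) = 4 - 6*I ≈ 4.0 - 6.0*I)
p(k(-1)) + w = (18 + sqrt(1 - 1)) + (4 - 6*I) = (18 + sqrt(0)) + (4 - 6*I) = (18 + 0) + (4 - 6*I) = 18 + (4 - 6*I) = 22 - 6*I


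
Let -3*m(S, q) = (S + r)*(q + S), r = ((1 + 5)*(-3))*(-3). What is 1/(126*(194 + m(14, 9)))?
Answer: -1/41244 ≈ -2.4246e-5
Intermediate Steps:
r = 54 (r = (6*(-3))*(-3) = -18*(-3) = 54)
m(S, q) = -(54 + S)*(S + q)/3 (m(S, q) = -(S + 54)*(q + S)/3 = -(54 + S)*(S + q)/3)
1/(126*(194 + m(14, 9))) = 1/(126*(194 + (-18*14 - 18*9 - ⅓*14² - ⅓*14*9))) = 1/(126*(194 + (-252 - 162 - ⅓*196 - 42))) = 1/(126*(194 + (-252 - 162 - 196/3 - 42))) = 1/(126*(194 - 1564/3)) = 1/(126*(-982/3)) = 1/(-41244) = -1/41244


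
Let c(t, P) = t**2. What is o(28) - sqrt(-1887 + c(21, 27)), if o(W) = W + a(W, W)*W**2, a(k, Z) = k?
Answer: 21980 - I*sqrt(1446) ≈ 21980.0 - 38.026*I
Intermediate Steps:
o(W) = W + W**3 (o(W) = W + W*W**2 = W + W**3)
o(28) - sqrt(-1887 + c(21, 27)) = (28 + 28**3) - sqrt(-1887 + 21**2) = (28 + 21952) - sqrt(-1887 + 441) = 21980 - sqrt(-1446) = 21980 - I*sqrt(1446)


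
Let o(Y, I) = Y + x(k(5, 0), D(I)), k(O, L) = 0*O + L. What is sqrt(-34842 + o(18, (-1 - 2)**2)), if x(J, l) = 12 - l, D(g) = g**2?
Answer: 3*I*sqrt(3877) ≈ 186.8*I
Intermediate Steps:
k(O, L) = L (k(O, L) = 0 + L = L)
o(Y, I) = 12 + Y - I**2 (o(Y, I) = Y + (12 - I**2) = 12 + Y - I**2)
sqrt(-34842 + o(18, (-1 - 2)**2)) = sqrt(-34842 + (12 + 18 - ((-1 - 2)**2)**2)) = sqrt(-34842 + (12 + 18 - ((-3)**2)**2)) = sqrt(-34842 + (12 + 18 - 1*9**2)) = sqrt(-34842 + (12 + 18 - 1*81)) = sqrt(-34842 + (12 + 18 - 81)) = sqrt(-34842 - 51) = sqrt(-34893) = 3*I*sqrt(3877)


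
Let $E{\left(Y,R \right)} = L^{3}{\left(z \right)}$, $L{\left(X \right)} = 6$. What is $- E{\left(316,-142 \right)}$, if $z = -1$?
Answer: $-216$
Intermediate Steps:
$E{\left(Y,R \right)} = 216$ ($E{\left(Y,R \right)} = 6^{3} = 216$)
$- E{\left(316,-142 \right)} = \left(-1\right) 216 = -216$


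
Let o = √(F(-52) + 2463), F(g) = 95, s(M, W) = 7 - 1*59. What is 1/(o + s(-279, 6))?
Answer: -26/73 - √2558/146 ≈ -0.70258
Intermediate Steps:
s(M, W) = -52 (s(M, W) = 7 - 59 = -52)
o = √2558 (o = √(95 + 2463) = √2558 ≈ 50.577)
1/(o + s(-279, 6)) = 1/(√2558 - 52) = 1/(-52 + √2558)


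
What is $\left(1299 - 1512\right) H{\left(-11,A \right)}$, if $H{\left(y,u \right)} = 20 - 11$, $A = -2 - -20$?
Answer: $-1917$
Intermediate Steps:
$A = 18$ ($A = -2 + 20 = 18$)
$H{\left(y,u \right)} = 9$ ($H{\left(y,u \right)} = 20 - 11 = 9$)
$\left(1299 - 1512\right) H{\left(-11,A \right)} = \left(1299 - 1512\right) 9 = \left(-213\right) 9 = -1917$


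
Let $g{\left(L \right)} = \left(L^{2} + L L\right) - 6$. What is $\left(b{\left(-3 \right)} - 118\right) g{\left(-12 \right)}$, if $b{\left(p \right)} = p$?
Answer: $-34122$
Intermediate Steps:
$g{\left(L \right)} = -6 + 2 L^{2}$ ($g{\left(L \right)} = \left(L^{2} + L^{2}\right) - 6 = 2 L^{2} - 6 = -6 + 2 L^{2}$)
$\left(b{\left(-3 \right)} - 118\right) g{\left(-12 \right)} = \left(-3 - 118\right) \left(-6 + 2 \left(-12\right)^{2}\right) = - 121 \left(-6 + 2 \cdot 144\right) = - 121 \left(-6 + 288\right) = \left(-121\right) 282 = -34122$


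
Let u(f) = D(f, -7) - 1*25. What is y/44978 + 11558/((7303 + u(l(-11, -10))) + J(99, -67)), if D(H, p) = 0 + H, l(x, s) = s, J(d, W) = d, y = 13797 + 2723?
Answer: 320779282/165676463 ≈ 1.9362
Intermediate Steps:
y = 16520
D(H, p) = H
u(f) = -25 + f (u(f) = f - 1*25 = f - 25 = -25 + f)
y/44978 + 11558/((7303 + u(l(-11, -10))) + J(99, -67)) = 16520/44978 + 11558/((7303 + (-25 - 10)) + 99) = 16520*(1/44978) + 11558/((7303 - 35) + 99) = 8260/22489 + 11558/(7268 + 99) = 8260/22489 + 11558/7367 = 320779282/165676463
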